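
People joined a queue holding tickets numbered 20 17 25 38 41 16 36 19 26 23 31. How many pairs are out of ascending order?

24

Sweep left to right; for each value list the smaller values that follow it:
20 → 17, 16, 19 → 3
17 → 16 → 1
25 → 16, 19, 23 → 3
38 → 16, 36, 19, 26, 23, 31 → 6
41 → 16, 36, 19, 26, 23, 31 → 6
16 → none → 0
36 → 19, 26, 23, 31 → 4
19 → none → 0
26 → 23 → 1
23 → none → 0
31 → none → 0
Sum: 3 + 1 + 3 + 6 + 6 + 0 + 4 + 0 + 1 + 0 + 0 = 24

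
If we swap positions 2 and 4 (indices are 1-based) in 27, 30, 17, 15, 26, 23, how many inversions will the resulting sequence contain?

7 inversions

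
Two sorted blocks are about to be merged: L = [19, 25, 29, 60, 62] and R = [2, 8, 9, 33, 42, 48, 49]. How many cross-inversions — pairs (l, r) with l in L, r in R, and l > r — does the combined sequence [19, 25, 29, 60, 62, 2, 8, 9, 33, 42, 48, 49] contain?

23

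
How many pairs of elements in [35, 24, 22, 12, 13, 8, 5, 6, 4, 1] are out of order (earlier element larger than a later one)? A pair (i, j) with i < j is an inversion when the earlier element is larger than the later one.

For each element, count later entries that are smaller:
35 → 24, 22, 12, 13, 8, 5, 6, 4, 1 → 9
24 → 22, 12, 13, 8, 5, 6, 4, 1 → 8
22 → 12, 13, 8, 5, 6, 4, 1 → 7
12 → 8, 5, 6, 4, 1 → 5
13 → 8, 5, 6, 4, 1 → 5
8 → 5, 6, 4, 1 → 4
5 → 4, 1 → 2
6 → 4, 1 → 2
4 → 1 → 1
1 → none → 0
Sum: 9 + 8 + 7 + 5 + 5 + 4 + 2 + 2 + 1 + 0 = 43

43 inversions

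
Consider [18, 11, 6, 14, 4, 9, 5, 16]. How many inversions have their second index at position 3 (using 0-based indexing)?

The element at index 3 is 14.
Elements before it: 18, 11, 6
Those larger than 14: 18

1 such element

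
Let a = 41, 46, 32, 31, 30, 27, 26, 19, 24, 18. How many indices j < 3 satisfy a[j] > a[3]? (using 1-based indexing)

The element at index 3 is 32.
Elements before it: 41, 46
Those larger than 32: 41, 46

2 such elements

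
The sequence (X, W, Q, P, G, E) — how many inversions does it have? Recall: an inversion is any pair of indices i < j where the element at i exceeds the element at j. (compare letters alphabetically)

15

Count, for each position, how many later elements it exceeds:
X: 5
W: 4
Q: 3
P: 2
G: 1
E: 0
Sum: 5 + 4 + 3 + 2 + 1 + 0 = 15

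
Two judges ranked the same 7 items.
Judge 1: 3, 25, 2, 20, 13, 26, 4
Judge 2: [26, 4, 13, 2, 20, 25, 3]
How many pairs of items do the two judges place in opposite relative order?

There are 19 discordant pairs.

Assign each item its position (1..7) in the first ordering, then rewrite the second ordering as that position sequence:
positions: 3→1, 25→2, 2→3, 20→4, 13→5, 26→6, 4→7
second ordering as positions: [6, 7, 5, 3, 4, 2, 1]
Discordant pairs = inversions in this position sequence.
6: 5, 3, 4, 2, 1 → 5
7: 5, 3, 4, 2, 1 → 5
5: 3, 4, 2, 1 → 4
3: 2, 1 → 2
4: 2, 1 → 2
2: 1 → 1
1: 0
Total: 5 + 5 + 4 + 2 + 2 + 1 + 0 = 19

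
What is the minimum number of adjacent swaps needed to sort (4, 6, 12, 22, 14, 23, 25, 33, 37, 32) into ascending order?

3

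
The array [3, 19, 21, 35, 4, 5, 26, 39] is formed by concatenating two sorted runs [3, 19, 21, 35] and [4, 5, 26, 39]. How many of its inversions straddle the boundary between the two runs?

For each element r of the right run, count left-run elements greater than r:
r = 4: 19, 21, 35 → 3
r = 5: 19, 21, 35 → 3
r = 26: 35 → 1
r = 39: none → 0
Cross-inversions: 3 + 3 + 1 + 0 = 7

7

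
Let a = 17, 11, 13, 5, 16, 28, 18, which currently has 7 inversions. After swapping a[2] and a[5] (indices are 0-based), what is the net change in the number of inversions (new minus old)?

Positions 2 and 5 hold 13 and 28; after swapping, the array is [17, 11, 28, 5, 16, 13, 18].
Element-by-element contributions:
17 → 11, 5, 16, 13 → 4
11 → 5 → 1
28 → 5, 16, 13, 18 → 4
5 → none → 0
16 → 13 → 1
13 → none → 0
18 → none → 0
Sum: 4 + 1 + 4 + 0 + 1 + 0 + 0 = 10
Change: 10 − 7 = +3

+3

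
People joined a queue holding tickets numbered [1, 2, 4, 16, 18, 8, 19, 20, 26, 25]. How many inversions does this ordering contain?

3

Sweep left to right; for each value list the smaller values that follow it:
1 → none → 0
2 → none → 0
4 → none → 0
16 → 8 → 1
18 → 8 → 1
8 → none → 0
19 → none → 0
20 → none → 0
26 → 25 → 1
25 → none → 0
Sum: 0 + 0 + 0 + 1 + 1 + 0 + 0 + 0 + 1 + 0 = 3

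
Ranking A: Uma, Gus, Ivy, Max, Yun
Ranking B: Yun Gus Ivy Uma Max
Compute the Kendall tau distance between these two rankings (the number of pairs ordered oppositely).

6 discordant pairs

Assign each item its position (1..5) in the first ordering, then rewrite the second ordering as that position sequence:
positions: Uma→1, Gus→2, Ivy→3, Max→4, Yun→5
second ordering as positions: [5, 2, 3, 1, 4]
Discordant pairs = inversions in this position sequence.
5: 2, 3, 1, 4 → 4
2: 1 → 1
3: 1 → 1
1: 0
4: 0
Total: 4 + 1 + 1 + 0 + 0 = 6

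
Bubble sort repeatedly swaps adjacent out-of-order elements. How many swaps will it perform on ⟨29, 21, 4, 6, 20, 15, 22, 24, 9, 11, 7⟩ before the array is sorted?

Minimum adjacent swaps = number of inversions (each swap of adjacent out-of-order elements removes one inversion and no swap can remove more).
Count inversions — for each element, later elements that are smaller:
29: 21, 4, 6, 20, 15, 22, 24, 9, 11, 7 → 10
21: 4, 6, 20, 15, 9, 11, 7 → 7
4: none → 0
6: none → 0
20: 15, 9, 11, 7 → 4
15: 9, 11, 7 → 3
22: 9, 11, 7 → 3
24: 9, 11, 7 → 3
9: 7 → 1
11: 7 → 1
7: none → 0
Total inversions: 10 + 7 + 0 + 0 + 4 + 3 + 3 + 3 + 1 + 1 + 0 = 32

32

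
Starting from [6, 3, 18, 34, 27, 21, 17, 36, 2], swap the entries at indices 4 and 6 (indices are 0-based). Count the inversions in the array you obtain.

Positions 4 and 6 hold 27 and 17; after swapping, the array is [6, 3, 18, 34, 17, 21, 27, 36, 2].
Sweep left to right; for each value list the smaller values that follow it:
6 → 3, 2 → 2
3 → 2 → 1
18 → 17, 2 → 2
34 → 17, 21, 27, 2 → 4
17 → 2 → 1
21 → 2 → 1
27 → 2 → 1
36 → 2 → 1
2 → none → 0
Sum: 2 + 1 + 2 + 4 + 1 + 1 + 1 + 1 + 0 = 13

13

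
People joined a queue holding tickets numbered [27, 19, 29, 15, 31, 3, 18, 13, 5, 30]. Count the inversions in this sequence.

Inversions: 27

For each element, count later entries that are smaller:
27 → 19, 15, 3, 18, 13, 5 → 6
19 → 15, 3, 18, 13, 5 → 5
29 → 15, 3, 18, 13, 5 → 5
15 → 3, 13, 5 → 3
31 → 3, 18, 13, 5, 30 → 5
3 → none → 0
18 → 13, 5 → 2
13 → 5 → 1
5 → none → 0
30 → none → 0
Sum: 6 + 5 + 5 + 3 + 5 + 0 + 2 + 1 + 0 + 0 = 27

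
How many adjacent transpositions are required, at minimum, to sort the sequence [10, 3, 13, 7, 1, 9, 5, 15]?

13 adjacent swaps

Each adjacent swap fixes exactly one inversion, so the minimum swap count equals the number of inversions.
Count inversions — for each element, later elements that are smaller:
10: 3, 7, 1, 9, 5 → 5
3: 1 → 1
13: 7, 1, 9, 5 → 4
7: 1, 5 → 2
1: none → 0
9: 5 → 1
5: none → 0
15: none → 0
Total inversions: 5 + 1 + 4 + 2 + 0 + 1 + 0 + 0 = 13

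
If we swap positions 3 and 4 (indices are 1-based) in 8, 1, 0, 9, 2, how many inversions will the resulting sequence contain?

6 inversions

Positions 3 and 4 hold 0 and 9; after swapping, the array is [8, 1, 9, 0, 2].
Element-by-element contributions:
8 → 1, 0, 2 → 3
1 → 0 → 1
9 → 0, 2 → 2
0 → none → 0
2 → none → 0
Sum: 3 + 1 + 2 + 0 + 0 = 6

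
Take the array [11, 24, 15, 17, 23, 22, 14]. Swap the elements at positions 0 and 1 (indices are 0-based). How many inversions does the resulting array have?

11

Positions 0 and 1 hold 11 and 24; after swapping, the array is [24, 11, 15, 17, 23, 22, 14].
Element-by-element contributions:
24: 6
11: 0
15: 1
17: 1
23: 2
22: 1
14: 0
Sum: 6 + 0 + 1 + 1 + 2 + 1 + 0 = 11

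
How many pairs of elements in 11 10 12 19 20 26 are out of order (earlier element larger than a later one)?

Sweep left to right; for each value list the smaller values that follow it:
11 → 10 → 1
10 → none → 0
12 → none → 0
19 → none → 0
20 → none → 0
26 → none → 0
Sum: 1 + 0 + 0 + 0 + 0 + 0 = 1

1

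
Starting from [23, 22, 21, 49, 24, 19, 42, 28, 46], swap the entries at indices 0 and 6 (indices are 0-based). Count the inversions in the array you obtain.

16 inversions

Positions 0 and 6 hold 23 and 42; after swapping, the array is [42, 22, 21, 49, 24, 19, 23, 28, 46].
Sweep left to right; for each value list the smaller values that follow it:
42 → 22, 21, 24, 19, 23, 28 → 6
22 → 21, 19 → 2
21 → 19 → 1
49 → 24, 19, 23, 28, 46 → 5
24 → 19, 23 → 2
19 → none → 0
23 → none → 0
28 → none → 0
46 → none → 0
Sum: 6 + 2 + 1 + 5 + 2 + 0 + 0 + 0 + 0 = 16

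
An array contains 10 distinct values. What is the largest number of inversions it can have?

There are 45 inversions.

The maximum occurs when the array is in strictly decreasing order: every one of the C(10, 2) pairs is inverted.
C(10, 2) = 10·9/2 = 45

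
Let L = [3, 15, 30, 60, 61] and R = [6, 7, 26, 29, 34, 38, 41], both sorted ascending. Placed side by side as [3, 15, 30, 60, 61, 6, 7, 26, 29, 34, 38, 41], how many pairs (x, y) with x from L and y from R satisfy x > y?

20 split inversions

Count, for every r in R, how many entries of L exceed r:
r = 6: 15, 30, 60, 61 → 4
r = 7: 15, 30, 60, 61 → 4
r = 26: 30, 60, 61 → 3
r = 29: 30, 60, 61 → 3
r = 34: 60, 61 → 2
r = 38: 60, 61 → 2
r = 41: 60, 61 → 2
Cross-inversions: 4 + 4 + 3 + 3 + 2 + 2 + 2 = 20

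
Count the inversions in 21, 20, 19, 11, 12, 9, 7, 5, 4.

For each element, count later entries that are smaller:
21 → 20, 19, 11, 12, 9, 7, 5, 4 → 8
20 → 19, 11, 12, 9, 7, 5, 4 → 7
19 → 11, 12, 9, 7, 5, 4 → 6
11 → 9, 7, 5, 4 → 4
12 → 9, 7, 5, 4 → 4
9 → 7, 5, 4 → 3
7 → 5, 4 → 2
5 → 4 → 1
4 → none → 0
Sum: 8 + 7 + 6 + 4 + 4 + 3 + 2 + 1 + 0 = 35

35 inversions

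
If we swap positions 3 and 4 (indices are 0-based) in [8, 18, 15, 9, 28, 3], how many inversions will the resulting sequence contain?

Positions 3 and 4 hold 9 and 28; after swapping, the array is [8, 18, 15, 28, 9, 3].
Element-by-element contributions:
8: 1
18: 3
15: 2
28: 2
9: 1
3: 0
Sum: 1 + 3 + 2 + 2 + 1 + 0 = 9

9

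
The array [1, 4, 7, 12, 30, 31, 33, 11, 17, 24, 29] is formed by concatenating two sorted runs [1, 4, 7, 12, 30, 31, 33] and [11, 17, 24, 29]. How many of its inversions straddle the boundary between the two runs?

There are 13 split inversions.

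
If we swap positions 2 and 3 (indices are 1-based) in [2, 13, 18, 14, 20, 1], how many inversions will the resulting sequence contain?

There are 7 inversions.

Positions 2 and 3 hold 13 and 18; after swapping, the array is [2, 18, 13, 14, 20, 1].
Sweep left to right; for each value list the smaller values that follow it:
2: 1
18: 3
13: 1
14: 1
20: 1
1: 0
Sum: 1 + 3 + 1 + 1 + 1 + 0 = 7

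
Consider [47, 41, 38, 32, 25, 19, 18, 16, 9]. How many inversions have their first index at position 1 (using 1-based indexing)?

The element at index 1 is 47.
Elements after it: 41, 38, 32, 25, 19, 18, 16, 9
Those smaller than 47: 41, 38, 32, 25, 19, 18, 16, 9

8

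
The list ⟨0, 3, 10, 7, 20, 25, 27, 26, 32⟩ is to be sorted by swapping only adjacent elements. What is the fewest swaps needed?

2 swaps

Minimum adjacent swaps = number of inversions (each swap of adjacent out-of-order elements removes one inversion and no swap can remove more).
Count inversions — for each element, later elements that are smaller:
0: none → 0
3: none → 0
10: 7 → 1
7: none → 0
20: none → 0
25: none → 0
27: 26 → 1
26: none → 0
32: none → 0
Total inversions: 0 + 0 + 1 + 0 + 0 + 0 + 1 + 0 + 0 = 2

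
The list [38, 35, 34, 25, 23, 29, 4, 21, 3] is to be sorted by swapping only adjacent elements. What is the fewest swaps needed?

33 swaps

Each adjacent swap fixes exactly one inversion, so the minimum swap count equals the number of inversions.
Count inversions — for each element, later elements that are smaller:
38: 35, 34, 25, 23, 29, 4, 21, 3 → 8
35: 34, 25, 23, 29, 4, 21, 3 → 7
34: 25, 23, 29, 4, 21, 3 → 6
25: 23, 4, 21, 3 → 4
23: 4, 21, 3 → 3
29: 4, 21, 3 → 3
4: 3 → 1
21: 3 → 1
3: none → 0
Total inversions: 8 + 7 + 6 + 4 + 3 + 3 + 1 + 1 + 0 = 33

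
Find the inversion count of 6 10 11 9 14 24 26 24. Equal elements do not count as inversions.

3

Count, for each position, how many later elements it exceeds:
6: 0
10: 1
11: 1
9: 0
14: 0
24: 0
26: 1
24: 0
Sum: 0 + 1 + 1 + 0 + 0 + 0 + 1 + 0 = 3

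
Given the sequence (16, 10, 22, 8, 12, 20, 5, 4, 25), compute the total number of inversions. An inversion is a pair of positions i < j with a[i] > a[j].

Inversions: 20

Element-by-element contributions:
16 → 10, 8, 12, 5, 4 → 5
10 → 8, 5, 4 → 3
22 → 8, 12, 20, 5, 4 → 5
8 → 5, 4 → 2
12 → 5, 4 → 2
20 → 5, 4 → 2
5 → 4 → 1
4 → none → 0
25 → none → 0
Sum: 5 + 3 + 5 + 2 + 2 + 2 + 1 + 0 + 0 = 20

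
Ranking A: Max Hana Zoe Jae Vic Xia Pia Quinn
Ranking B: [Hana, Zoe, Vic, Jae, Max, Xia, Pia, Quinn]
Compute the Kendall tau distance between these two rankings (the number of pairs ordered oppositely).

5

Assign each item its position (1..8) in the first ordering, then rewrite the second ordering as that position sequence:
positions: Max→1, Hana→2, Zoe→3, Jae→4, Vic→5, Xia→6, Pia→7, Quinn→8
second ordering as positions: [2, 3, 5, 4, 1, 6, 7, 8]
Discordant pairs = inversions in this position sequence.
2: 1 → 1
3: 1 → 1
5: 4, 1 → 2
4: 1 → 1
1: 0
6: 0
7: 0
8: 0
Total: 1 + 1 + 2 + 1 + 0 + 0 + 0 + 0 = 5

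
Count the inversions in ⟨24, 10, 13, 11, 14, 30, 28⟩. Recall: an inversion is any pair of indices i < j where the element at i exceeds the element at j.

6 inversions

Listing every pair i<j with a[i]>a[j] (using 1-based positions):
(1,2): 24 > 10
(1,3): 24 > 13
(1,4): 24 > 11
(1,5): 24 > 14
(3,4): 13 > 11
(6,7): 30 > 28
That's 6 pairs.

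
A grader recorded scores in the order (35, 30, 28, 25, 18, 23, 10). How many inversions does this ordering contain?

20

Count, for each position, how many later elements it exceeds:
35 → 30, 28, 25, 18, 23, 10 → 6
30 → 28, 25, 18, 23, 10 → 5
28 → 25, 18, 23, 10 → 4
25 → 18, 23, 10 → 3
18 → 10 → 1
23 → 10 → 1
10 → none → 0
Sum: 6 + 5 + 4 + 3 + 1 + 1 + 0 = 20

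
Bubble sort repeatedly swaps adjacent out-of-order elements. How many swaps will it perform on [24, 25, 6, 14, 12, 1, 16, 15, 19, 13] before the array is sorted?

Minimum adjacent swaps = number of inversions (each swap of adjacent out-of-order elements removes one inversion and no swap can remove more).
Count inversions — for each element, later elements that are smaller:
24: 6, 14, 12, 1, 16, 15, 19, 13 → 8
25: 6, 14, 12, 1, 16, 15, 19, 13 → 8
6: 1 → 1
14: 12, 1, 13 → 3
12: 1 → 1
1: none → 0
16: 15, 13 → 2
15: 13 → 1
19: 13 → 1
13: none → 0
Total inversions: 8 + 8 + 1 + 3 + 1 + 0 + 2 + 1 + 1 + 0 = 25

Adjacent swaps: 25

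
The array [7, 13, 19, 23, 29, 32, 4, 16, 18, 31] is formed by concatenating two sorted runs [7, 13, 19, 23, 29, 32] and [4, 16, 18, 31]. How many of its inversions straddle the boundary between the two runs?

15

For each element r of the right run, count left-run elements greater than r:
r = 4: 7, 13, 19, 23, 29, 32 → 6
r = 16: 19, 23, 29, 32 → 4
r = 18: 19, 23, 29, 32 → 4
r = 31: 32 → 1
Cross-inversions: 6 + 4 + 4 + 1 = 15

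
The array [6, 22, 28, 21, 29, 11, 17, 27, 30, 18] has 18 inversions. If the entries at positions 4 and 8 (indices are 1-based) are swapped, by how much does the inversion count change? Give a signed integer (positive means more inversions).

Positions 4 and 8 hold 21 and 27; after swapping, the array is [6, 22, 28, 27, 29, 11, 17, 21, 30, 18].
Element-by-element contributions:
6: 0
22: 4
28: 5
27: 4
29: 4
11: 0
17: 0
21: 1
30: 1
18: 0
Sum: 0 + 4 + 5 + 4 + 4 + 0 + 0 + 1 + 1 + 0 = 19
Change: 19 − 18 = +1

+1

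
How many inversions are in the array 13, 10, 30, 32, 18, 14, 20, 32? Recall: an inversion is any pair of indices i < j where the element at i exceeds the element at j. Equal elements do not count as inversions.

Count, for each position, how many later elements it exceeds:
13 → 10 → 1
10 → none → 0
30 → 18, 14, 20 → 3
32 → 18, 14, 20 → 3
18 → 14 → 1
14 → none → 0
20 → none → 0
32 → none → 0
Sum: 1 + 0 + 3 + 3 + 1 + 0 + 0 + 0 = 8

8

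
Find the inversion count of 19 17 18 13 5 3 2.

20

Element-by-element contributions:
19 → 17, 18, 13, 5, 3, 2 → 6
17 → 13, 5, 3, 2 → 4
18 → 13, 5, 3, 2 → 4
13 → 5, 3, 2 → 3
5 → 3, 2 → 2
3 → 2 → 1
2 → none → 0
Sum: 6 + 4 + 4 + 3 + 2 + 1 + 0 = 20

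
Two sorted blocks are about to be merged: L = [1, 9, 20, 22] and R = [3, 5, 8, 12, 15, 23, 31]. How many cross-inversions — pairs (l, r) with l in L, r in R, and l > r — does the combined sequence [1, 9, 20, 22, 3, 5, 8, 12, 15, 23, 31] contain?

13

Take each right-half value and tally the left-half values above it:
r = 3: 9, 20, 22 → 3
r = 5: 9, 20, 22 → 3
r = 8: 9, 20, 22 → 3
r = 12: 20, 22 → 2
r = 15: 20, 22 → 2
r = 23: none → 0
r = 31: none → 0
Cross-inversions: 3 + 3 + 3 + 2 + 2 + 0 + 0 = 13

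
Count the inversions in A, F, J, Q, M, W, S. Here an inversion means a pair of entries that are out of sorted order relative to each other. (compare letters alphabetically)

Count, for each position, how many later elements it exceeds:
A: 0
F: 0
J: 0
Q: 1
M: 0
W: 1
S: 0
Sum: 0 + 0 + 0 + 1 + 0 + 1 + 0 = 2

There are 2 inversions.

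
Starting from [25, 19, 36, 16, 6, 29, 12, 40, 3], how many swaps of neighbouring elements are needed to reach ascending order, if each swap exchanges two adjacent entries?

Adjacent swaps: 22

Minimum adjacent swaps = number of inversions (each swap of adjacent out-of-order elements removes one inversion and no swap can remove more).
Count inversions — for each element, later elements that are smaller:
25: 19, 16, 6, 12, 3 → 5
19: 16, 6, 12, 3 → 4
36: 16, 6, 29, 12, 3 → 5
16: 6, 12, 3 → 3
6: 3 → 1
29: 12, 3 → 2
12: 3 → 1
40: 3 → 1
3: none → 0
Total inversions: 5 + 4 + 5 + 3 + 1 + 2 + 1 + 1 + 0 = 22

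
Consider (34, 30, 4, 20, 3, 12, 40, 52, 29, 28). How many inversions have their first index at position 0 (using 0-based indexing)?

7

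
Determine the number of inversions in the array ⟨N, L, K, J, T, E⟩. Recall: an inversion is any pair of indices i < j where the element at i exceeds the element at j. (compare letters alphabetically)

11

Out-of-order index pairs (0-indexed):
(0,1): N > L
(0,2): N > K
(0,3): N > J
(0,5): N > E
(1,2): L > K
(1,3): L > J
(1,5): L > E
(2,3): K > J
(2,5): K > E
(3,5): J > E
(4,5): T > E
That's 11 pairs.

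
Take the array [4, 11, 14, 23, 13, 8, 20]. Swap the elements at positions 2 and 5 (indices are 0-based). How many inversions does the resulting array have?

4

Positions 2 and 5 hold 14 and 8; after swapping, the array is [4, 11, 8, 23, 13, 14, 20].
Element-by-element contributions:
4 → none → 0
11 → 8 → 1
8 → none → 0
23 → 13, 14, 20 → 3
13 → none → 0
14 → none → 0
20 → none → 0
Sum: 0 + 1 + 0 + 3 + 0 + 0 + 0 = 4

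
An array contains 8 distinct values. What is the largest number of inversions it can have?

A reversed (strictly descending) arrangement makes every pair an inversion, giving C(8, 2) inversions.
C(8, 2) = 8·7/2 = 28

28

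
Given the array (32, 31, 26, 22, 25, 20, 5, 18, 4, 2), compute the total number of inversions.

Sweep left to right; for each value list the smaller values that follow it:
32: 9
31: 8
26: 7
22: 5
25: 5
20: 4
5: 2
18: 2
4: 1
2: 0
Sum: 9 + 8 + 7 + 5 + 5 + 4 + 2 + 2 + 1 + 0 = 43

43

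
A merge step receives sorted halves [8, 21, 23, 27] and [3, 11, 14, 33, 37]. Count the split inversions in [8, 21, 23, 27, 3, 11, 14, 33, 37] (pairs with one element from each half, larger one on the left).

Take each right-half value and tally the left-half values above it:
r = 3: 8, 21, 23, 27 → 4
r = 11: 21, 23, 27 → 3
r = 14: 21, 23, 27 → 3
r = 33: none → 0
r = 37: none → 0
Cross-inversions: 4 + 3 + 3 + 0 + 0 = 10

10 split inversions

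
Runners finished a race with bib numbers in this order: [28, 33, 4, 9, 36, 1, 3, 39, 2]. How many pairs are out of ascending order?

21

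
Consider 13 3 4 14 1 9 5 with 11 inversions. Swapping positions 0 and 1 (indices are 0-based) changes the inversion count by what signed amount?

-1

Positions 0 and 1 hold 13 and 3; after swapping, the array is [3, 13, 4, 14, 1, 9, 5].
Element-by-element contributions:
3 → 1 → 1
13 → 4, 1, 9, 5 → 4
4 → 1 → 1
14 → 1, 9, 5 → 3
1 → none → 0
9 → 5 → 1
5 → none → 0
Sum: 1 + 4 + 1 + 3 + 0 + 1 + 0 = 10
Change: 10 − 11 = -1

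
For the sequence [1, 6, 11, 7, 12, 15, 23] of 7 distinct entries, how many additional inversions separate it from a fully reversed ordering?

Maximum inversions for 7 distinct elements is C(7, 2) = 7·6/2 = 21.
Current inversions — for each element, count later smaller elements:
1: 0
6: 0
11: 1
7: 0
12: 0
15: 0
23: 0
Current total: 0 + 0 + 1 + 0 + 0 + 0 + 0 = 1
Shortfall: 21 − 1 = 20

20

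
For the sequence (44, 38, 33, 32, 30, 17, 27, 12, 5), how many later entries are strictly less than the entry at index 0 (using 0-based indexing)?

The element at index 0 is 44.
Elements after it: 38, 33, 32, 30, 17, 27, 12, 5
Those smaller than 44: 38, 33, 32, 30, 17, 27, 12, 5

8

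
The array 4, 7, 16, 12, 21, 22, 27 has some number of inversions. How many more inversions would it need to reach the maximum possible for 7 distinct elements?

Maximum inversions for 7 distinct elements is C(7, 2) = 7·6/2 = 21.
Current inversions — for each element, count later smaller elements:
4: 0
7: 0
16: 1
12: 0
21: 0
22: 0
27: 0
Current total: 0 + 0 + 1 + 0 + 0 + 0 + 0 = 1
Shortfall: 21 − 1 = 20

20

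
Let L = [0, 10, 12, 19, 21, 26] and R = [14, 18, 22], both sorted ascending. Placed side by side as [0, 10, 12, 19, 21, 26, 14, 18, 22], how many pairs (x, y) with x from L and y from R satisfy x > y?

Take each right-half value and tally the left-half values above it:
r = 14: 19, 21, 26 → 3
r = 18: 19, 21, 26 → 3
r = 22: 26 → 1
Cross-inversions: 3 + 3 + 1 = 7

7 cross-inversions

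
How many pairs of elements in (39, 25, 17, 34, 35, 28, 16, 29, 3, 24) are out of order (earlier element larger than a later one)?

31

Element-by-element contributions:
39: 9
25: 4
17: 2
34: 5
35: 5
28: 3
16: 1
29: 2
3: 0
24: 0
Sum: 9 + 4 + 2 + 5 + 5 + 3 + 1 + 2 + 0 + 0 = 31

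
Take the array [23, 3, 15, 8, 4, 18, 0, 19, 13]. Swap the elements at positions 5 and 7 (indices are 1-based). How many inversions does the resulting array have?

Positions 5 and 7 hold 4 and 0; after swapping, the array is [23, 3, 15, 8, 0, 18, 4, 19, 13].
Element-by-element contributions:
23: 8
3: 1
15: 4
8: 2
0: 0
18: 2
4: 0
19: 1
13: 0
Sum: 8 + 1 + 4 + 2 + 0 + 2 + 0 + 1 + 0 = 18

18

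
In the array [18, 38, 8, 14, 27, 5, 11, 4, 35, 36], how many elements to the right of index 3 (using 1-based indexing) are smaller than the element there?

The element at index 3 is 8.
Elements after it: 14, 27, 5, 11, 4, 35, 36
Those smaller than 8: 5, 4

2 such elements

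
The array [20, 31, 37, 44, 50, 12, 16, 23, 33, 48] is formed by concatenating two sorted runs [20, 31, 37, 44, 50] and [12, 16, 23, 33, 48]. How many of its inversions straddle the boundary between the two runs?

Take each right-half value and tally the left-half values above it:
r = 12: 20, 31, 37, 44, 50 → 5
r = 16: 20, 31, 37, 44, 50 → 5
r = 23: 31, 37, 44, 50 → 4
r = 33: 37, 44, 50 → 3
r = 48: 50 → 1
Cross-inversions: 5 + 5 + 4 + 3 + 1 = 18

18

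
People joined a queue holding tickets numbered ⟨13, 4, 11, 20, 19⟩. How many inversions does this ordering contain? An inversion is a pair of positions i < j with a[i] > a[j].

There are 3 inversions.

Listing every pair i<j with a[i]>a[j] (using 0-based positions):
(0,1): 13 > 4
(0,2): 13 > 11
(3,4): 20 > 19
That's 3 pairs.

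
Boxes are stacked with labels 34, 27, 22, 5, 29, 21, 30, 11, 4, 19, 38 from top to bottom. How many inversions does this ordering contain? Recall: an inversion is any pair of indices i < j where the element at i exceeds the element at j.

32

Count, for each position, how many later elements it exceeds:
34: 9
27: 6
22: 5
5: 1
29: 4
21: 3
30: 3
11: 1
4: 0
19: 0
38: 0
Sum: 9 + 6 + 5 + 1 + 4 + 3 + 3 + 1 + 0 + 0 + 0 = 32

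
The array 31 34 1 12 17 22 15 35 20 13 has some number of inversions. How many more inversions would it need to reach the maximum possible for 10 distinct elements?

22 inversions short

Maximum inversions for 10 distinct elements is C(10, 2) = 10·9/2 = 45.
Current inversions — for each element, count later smaller elements:
31: 7
34: 7
1: 0
12: 0
17: 2
22: 3
15: 1
35: 2
20: 1
13: 0
Current total: 7 + 7 + 0 + 0 + 2 + 3 + 1 + 2 + 1 + 0 = 23
Shortfall: 45 − 23 = 22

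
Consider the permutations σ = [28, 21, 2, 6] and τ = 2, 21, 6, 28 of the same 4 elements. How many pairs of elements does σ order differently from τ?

Assign each item its position (1..4) in the first ordering, then rewrite the second ordering as that position sequence:
positions: 28→1, 21→2, 2→3, 6→4
second ordering as positions: [3, 2, 4, 1]
Discordant pairs = inversions in this position sequence.
3: 2, 1 → 2
2: 1 → 1
4: 1 → 1
1: 0
Total: 2 + 1 + 1 + 0 = 4

4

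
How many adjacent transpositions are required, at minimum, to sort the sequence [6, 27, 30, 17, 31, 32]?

Minimum adjacent swaps = number of inversions (each swap of adjacent out-of-order elements removes one inversion and no swap can remove more).
Count inversions — for each element, later elements that are smaller:
6: none → 0
27: 17 → 1
30: 17 → 1
17: none → 0
31: none → 0
32: none → 0
Total inversions: 0 + 1 + 1 + 0 + 0 + 0 = 2

Swaps: 2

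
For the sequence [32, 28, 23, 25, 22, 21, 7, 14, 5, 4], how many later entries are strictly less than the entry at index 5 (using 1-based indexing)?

5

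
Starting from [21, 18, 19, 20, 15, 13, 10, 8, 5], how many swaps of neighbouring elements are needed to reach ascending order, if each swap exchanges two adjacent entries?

The minimum number of adjacent swaps to sort an array equals its inversion count, since every such swap removes exactly one inversion.
Count inversions — for each element, later elements that are smaller:
21: 18, 19, 20, 15, 13, 10, 8, 5 → 8
18: 15, 13, 10, 8, 5 → 5
19: 15, 13, 10, 8, 5 → 5
20: 15, 13, 10, 8, 5 → 5
15: 13, 10, 8, 5 → 4
13: 10, 8, 5 → 3
10: 8, 5 → 2
8: 5 → 1
5: none → 0
Total inversions: 8 + 5 + 5 + 5 + 4 + 3 + 2 + 1 + 0 = 33

There are 33 adjacent swaps.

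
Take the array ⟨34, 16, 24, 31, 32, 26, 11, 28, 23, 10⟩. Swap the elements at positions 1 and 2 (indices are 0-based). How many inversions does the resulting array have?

32

Positions 1 and 2 hold 16 and 24; after swapping, the array is [34, 24, 16, 31, 32, 26, 11, 28, 23, 10].
For each element, count later entries that are smaller:
34 → 24, 16, 31, 32, 26, 11, 28, 23, 10 → 9
24 → 16, 11, 23, 10 → 4
16 → 11, 10 → 2
31 → 26, 11, 28, 23, 10 → 5
32 → 26, 11, 28, 23, 10 → 5
26 → 11, 23, 10 → 3
11 → 10 → 1
28 → 23, 10 → 2
23 → 10 → 1
10 → none → 0
Sum: 9 + 4 + 2 + 5 + 5 + 3 + 1 + 2 + 1 + 0 = 32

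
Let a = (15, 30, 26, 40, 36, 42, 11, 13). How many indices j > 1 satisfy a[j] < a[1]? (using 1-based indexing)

The element at index 1 is 15.
Elements after it: 30, 26, 40, 36, 42, 11, 13
Those smaller than 15: 11, 13

2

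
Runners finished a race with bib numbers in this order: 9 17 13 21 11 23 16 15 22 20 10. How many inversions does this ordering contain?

24

For each element, count later entries that are smaller:
9: 0
17: 5
13: 2
21: 5
11: 1
23: 5
16: 2
15: 1
22: 2
20: 1
10: 0
Sum: 0 + 5 + 2 + 5 + 1 + 5 + 2 + 1 + 2 + 1 + 0 = 24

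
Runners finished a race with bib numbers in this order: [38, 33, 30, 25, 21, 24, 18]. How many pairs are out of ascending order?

20 inversions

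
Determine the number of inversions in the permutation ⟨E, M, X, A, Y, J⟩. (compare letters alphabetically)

6

Count, for each position, how many later elements it exceeds:
E → A → 1
M → A, J → 2
X → A, J → 2
A → none → 0
Y → J → 1
J → none → 0
Sum: 1 + 2 + 2 + 0 + 1 + 0 = 6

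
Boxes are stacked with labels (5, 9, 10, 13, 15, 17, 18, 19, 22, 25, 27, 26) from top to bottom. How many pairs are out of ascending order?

Element-by-element contributions:
5 → none → 0
9 → none → 0
10 → none → 0
13 → none → 0
15 → none → 0
17 → none → 0
18 → none → 0
19 → none → 0
22 → none → 0
25 → none → 0
27 → 26 → 1
26 → none → 0
Sum: 0 + 0 + 0 + 0 + 0 + 0 + 0 + 0 + 0 + 0 + 1 + 0 = 1

1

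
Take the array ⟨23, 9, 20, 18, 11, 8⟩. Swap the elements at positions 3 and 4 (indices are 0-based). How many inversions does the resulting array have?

Positions 3 and 4 hold 18 and 11; after swapping, the array is [23, 9, 20, 11, 18, 8].
Sweep left to right; for each value list the smaller values that follow it:
23 → 9, 20, 11, 18, 8 → 5
9 → 8 → 1
20 → 11, 18, 8 → 3
11 → 8 → 1
18 → 8 → 1
8 → none → 0
Sum: 5 + 1 + 3 + 1 + 1 + 0 = 11

11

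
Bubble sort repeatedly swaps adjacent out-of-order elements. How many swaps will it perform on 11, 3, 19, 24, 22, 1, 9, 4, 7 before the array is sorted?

The minimum number of adjacent swaps to sort an array equals its inversion count, since every such swap removes exactly one inversion.
Count inversions — for each element, later elements that are smaller:
11: 3, 1, 9, 4, 7 → 5
3: 1 → 1
19: 1, 9, 4, 7 → 4
24: 22, 1, 9, 4, 7 → 5
22: 1, 9, 4, 7 → 4
1: none → 0
9: 4, 7 → 2
4: none → 0
7: none → 0
Total inversions: 5 + 1 + 4 + 5 + 4 + 0 + 2 + 0 + 0 = 21

21 swaps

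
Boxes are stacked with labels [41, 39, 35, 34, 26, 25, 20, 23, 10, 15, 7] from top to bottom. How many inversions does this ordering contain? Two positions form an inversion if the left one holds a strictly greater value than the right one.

Element-by-element contributions:
41: 10
39: 9
35: 8
34: 7
26: 6
25: 5
20: 3
23: 3
10: 1
15: 1
7: 0
Sum: 10 + 9 + 8 + 7 + 6 + 5 + 3 + 3 + 1 + 1 + 0 = 53

53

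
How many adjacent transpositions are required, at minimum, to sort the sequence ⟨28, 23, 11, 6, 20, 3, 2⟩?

Each adjacent swap fixes exactly one inversion, so the minimum swap count equals the number of inversions.
Count inversions — for each element, later elements that are smaller:
28: 23, 11, 6, 20, 3, 2 → 6
23: 11, 6, 20, 3, 2 → 5
11: 6, 3, 2 → 3
6: 3, 2 → 2
20: 3, 2 → 2
3: 2 → 1
2: none → 0
Total inversions: 6 + 5 + 3 + 2 + 2 + 1 + 0 = 19

There are 19 adjacent swaps.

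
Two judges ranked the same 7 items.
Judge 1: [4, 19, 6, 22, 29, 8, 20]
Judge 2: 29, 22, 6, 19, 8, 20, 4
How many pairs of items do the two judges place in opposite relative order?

12

Assign each item its position (1..7) in the first ordering, then rewrite the second ordering as that position sequence:
positions: 4→1, 19→2, 6→3, 22→4, 29→5, 8→6, 20→7
second ordering as positions: [5, 4, 3, 2, 6, 7, 1]
Discordant pairs = inversions in this position sequence.
5: 4, 3, 2, 1 → 4
4: 3, 2, 1 → 3
3: 2, 1 → 2
2: 1 → 1
6: 1 → 1
7: 1 → 1
1: 0
Total: 4 + 3 + 2 + 1 + 1 + 1 + 0 = 12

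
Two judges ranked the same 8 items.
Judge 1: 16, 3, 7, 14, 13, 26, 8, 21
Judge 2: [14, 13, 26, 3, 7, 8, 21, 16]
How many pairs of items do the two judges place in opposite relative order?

13 discordant pairs

Assign each item its position (1..8) in the first ordering, then rewrite the second ordering as that position sequence:
positions: 16→1, 3→2, 7→3, 14→4, 13→5, 26→6, 8→7, 21→8
second ordering as positions: [4, 5, 6, 2, 3, 7, 8, 1]
Discordant pairs = inversions in this position sequence.
4: 2, 3, 1 → 3
5: 2, 3, 1 → 3
6: 2, 3, 1 → 3
2: 1 → 1
3: 1 → 1
7: 1 → 1
8: 1 → 1
1: 0
Total: 3 + 3 + 3 + 1 + 1 + 1 + 1 + 0 = 13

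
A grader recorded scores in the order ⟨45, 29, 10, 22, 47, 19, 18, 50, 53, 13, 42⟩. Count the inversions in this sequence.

26 inversions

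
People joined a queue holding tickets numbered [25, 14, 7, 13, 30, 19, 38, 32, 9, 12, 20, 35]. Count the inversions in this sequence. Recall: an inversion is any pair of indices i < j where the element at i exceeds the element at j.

27

Count, for each position, how many later elements it exceeds:
25: 7
14: 4
7: 0
13: 2
30: 4
19: 2
38: 5
32: 3
9: 0
12: 0
20: 0
35: 0
Sum: 7 + 4 + 0 + 2 + 4 + 2 + 5 + 3 + 0 + 0 + 0 + 0 = 27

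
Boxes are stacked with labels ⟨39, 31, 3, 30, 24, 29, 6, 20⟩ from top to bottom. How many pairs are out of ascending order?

21

For each element, count later entries that are smaller:
39: 7
31: 6
3: 0
30: 4
24: 2
29: 2
6: 0
20: 0
Sum: 7 + 6 + 0 + 4 + 2 + 2 + 0 + 0 = 21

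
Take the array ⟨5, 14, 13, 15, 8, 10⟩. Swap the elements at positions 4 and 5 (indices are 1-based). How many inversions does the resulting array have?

Positions 4 and 5 hold 15 and 8; after swapping, the array is [5, 14, 13, 8, 15, 10].
Sweep left to right; for each value list the smaller values that follow it:
5 → none → 0
14 → 13, 8, 10 → 3
13 → 8, 10 → 2
8 → none → 0
15 → 10 → 1
10 → none → 0
Sum: 0 + 3 + 2 + 0 + 1 + 0 = 6

6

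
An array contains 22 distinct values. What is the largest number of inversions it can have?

231 inversions

The maximum occurs when the array is in strictly decreasing order: every one of the C(22, 2) pairs is inverted.
C(22, 2) = 22·21/2 = 231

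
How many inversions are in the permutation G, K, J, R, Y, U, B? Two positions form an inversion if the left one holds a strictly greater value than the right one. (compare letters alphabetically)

Out-of-order index pairs (1-indexed):
(1,7): G > B
(2,3): K > J
(2,7): K > B
(3,7): J > B
(4,7): R > B
(5,6): Y > U
(5,7): Y > B
(6,7): U > B
That's 8 pairs.

Out-of-order pairs: 8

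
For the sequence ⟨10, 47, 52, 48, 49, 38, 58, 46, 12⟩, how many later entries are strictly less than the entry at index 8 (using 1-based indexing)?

1 such element

The element at index 8 is 46.
Elements after it: 12
Those smaller than 46: 12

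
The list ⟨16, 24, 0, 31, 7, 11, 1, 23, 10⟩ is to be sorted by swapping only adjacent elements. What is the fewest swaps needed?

20

The minimum number of adjacent swaps to sort an array equals its inversion count, since every such swap removes exactly one inversion.
Count inversions — for each element, later elements that are smaller:
16: 0, 7, 11, 1, 10 → 5
24: 0, 7, 11, 1, 23, 10 → 6
0: none → 0
31: 7, 11, 1, 23, 10 → 5
7: 1 → 1
11: 1, 10 → 2
1: none → 0
23: 10 → 1
10: none → 0
Total inversions: 5 + 6 + 0 + 5 + 1 + 2 + 0 + 1 + 0 = 20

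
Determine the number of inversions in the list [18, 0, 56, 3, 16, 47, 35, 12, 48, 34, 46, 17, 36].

32

Element-by-element contributions:
18 → 0, 3, 16, 12, 17 → 5
0 → none → 0
56 → 3, 16, 47, 35, 12, 48, 34, 46, 17, 36 → 10
3 → none → 0
16 → 12 → 1
47 → 35, 12, 34, 46, 17, 36 → 6
35 → 12, 34, 17 → 3
12 → none → 0
48 → 34, 46, 17, 36 → 4
34 → 17 → 1
46 → 17, 36 → 2
17 → none → 0
36 → none → 0
Sum: 5 + 0 + 10 + 0 + 1 + 6 + 3 + 0 + 4 + 1 + 2 + 0 + 0 = 32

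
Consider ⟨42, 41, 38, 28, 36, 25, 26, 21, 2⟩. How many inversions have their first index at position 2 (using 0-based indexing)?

6 such elements

The element at index 2 is 38.
Elements after it: 28, 36, 25, 26, 21, 2
Those smaller than 38: 28, 36, 25, 26, 21, 2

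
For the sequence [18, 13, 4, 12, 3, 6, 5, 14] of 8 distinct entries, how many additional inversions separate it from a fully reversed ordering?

Maximum inversions for 8 distinct elements is C(8, 2) = 8·7/2 = 28.
Current inversions — for each element, count later smaller elements:
18: 7
13: 5
4: 1
12: 3
3: 0
6: 1
5: 0
14: 0
Current total: 7 + 5 + 1 + 3 + 0 + 1 + 0 + 0 = 17
Shortfall: 28 − 17 = 11

11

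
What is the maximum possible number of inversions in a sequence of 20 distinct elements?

The maximum occurs when the array is in strictly decreasing order: every one of the C(20, 2) pairs is inverted.
C(20, 2) = 20·19/2 = 190

190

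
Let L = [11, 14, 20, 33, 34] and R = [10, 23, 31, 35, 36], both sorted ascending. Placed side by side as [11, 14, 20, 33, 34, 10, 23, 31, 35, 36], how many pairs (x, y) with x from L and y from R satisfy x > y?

For each element r of the right run, count left-run elements greater than r:
r = 10: 11, 14, 20, 33, 34 → 5
r = 23: 33, 34 → 2
r = 31: 33, 34 → 2
r = 35: none → 0
r = 36: none → 0
Cross-inversions: 5 + 2 + 2 + 0 + 0 = 9

Cross-inversions: 9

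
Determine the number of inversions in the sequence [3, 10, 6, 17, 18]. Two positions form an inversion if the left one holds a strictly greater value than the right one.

Inversions: 1

For each element, count later entries that are smaller:
3 → none → 0
10 → 6 → 1
6 → none → 0
17 → none → 0
18 → none → 0
Sum: 0 + 1 + 0 + 0 + 0 = 1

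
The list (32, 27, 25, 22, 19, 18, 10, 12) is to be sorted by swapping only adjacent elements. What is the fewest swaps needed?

The minimum number of adjacent swaps to sort an array equals its inversion count, since every such swap removes exactly one inversion.
Count inversions — for each element, later elements that are smaller:
32: 27, 25, 22, 19, 18, 10, 12 → 7
27: 25, 22, 19, 18, 10, 12 → 6
25: 22, 19, 18, 10, 12 → 5
22: 19, 18, 10, 12 → 4
19: 18, 10, 12 → 3
18: 10, 12 → 2
10: none → 0
12: none → 0
Total inversions: 7 + 6 + 5 + 4 + 3 + 2 + 0 + 0 = 27

27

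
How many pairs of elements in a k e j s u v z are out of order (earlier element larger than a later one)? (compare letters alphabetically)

2

For each element, count later entries that are smaller:
a → none → 0
k → e, j → 2
e → none → 0
j → none → 0
s → none → 0
u → none → 0
v → none → 0
z → none → 0
Sum: 0 + 2 + 0 + 0 + 0 + 0 + 0 + 0 = 2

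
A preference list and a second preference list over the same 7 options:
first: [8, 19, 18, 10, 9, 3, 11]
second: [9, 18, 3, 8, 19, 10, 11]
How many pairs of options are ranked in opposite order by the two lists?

Assign each item its position (1..7) in the first ordering, then rewrite the second ordering as that position sequence:
positions: 8→1, 19→2, 18→3, 10→4, 9→5, 3→6, 11→7
second ordering as positions: [5, 3, 6, 1, 2, 4, 7]
Discordant pairs = inversions in this position sequence.
5: 3, 1, 2, 4 → 4
3: 1, 2 → 2
6: 1, 2, 4 → 3
1: 0
2: 0
4: 0
7: 0
Total: 4 + 2 + 3 + 0 + 0 + 0 + 0 = 9

9 pairs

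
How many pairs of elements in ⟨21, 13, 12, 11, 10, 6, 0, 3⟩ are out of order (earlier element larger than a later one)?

Count, for each position, how many later elements it exceeds:
21 → 13, 12, 11, 10, 6, 0, 3 → 7
13 → 12, 11, 10, 6, 0, 3 → 6
12 → 11, 10, 6, 0, 3 → 5
11 → 10, 6, 0, 3 → 4
10 → 6, 0, 3 → 3
6 → 0, 3 → 2
0 → none → 0
3 → none → 0
Sum: 7 + 6 + 5 + 4 + 3 + 2 + 0 + 0 = 27

There are 27 out-of-order pairs.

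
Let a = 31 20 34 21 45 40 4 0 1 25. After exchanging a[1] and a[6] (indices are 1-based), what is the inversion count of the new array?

Positions 1 and 6 hold 31 and 40; after swapping, the array is [40, 20, 34, 21, 45, 31, 4, 0, 1, 25].
For each element, count later entries that are smaller:
40: 8
20: 3
34: 6
21: 3
45: 5
31: 4
4: 2
0: 0
1: 0
25: 0
Sum: 8 + 3 + 6 + 3 + 5 + 4 + 2 + 0 + 0 + 0 = 31

31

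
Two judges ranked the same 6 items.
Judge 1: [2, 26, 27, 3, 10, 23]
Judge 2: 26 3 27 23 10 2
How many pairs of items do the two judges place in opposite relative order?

7 discordant pairs

Assign each item its position (1..6) in the first ordering, then rewrite the second ordering as that position sequence:
positions: 2→1, 26→2, 27→3, 3→4, 10→5, 23→6
second ordering as positions: [2, 4, 3, 6, 5, 1]
Discordant pairs = inversions in this position sequence.
2: 1 → 1
4: 3, 1 → 2
3: 1 → 1
6: 5, 1 → 2
5: 1 → 1
1: 0
Total: 1 + 2 + 1 + 2 + 1 + 0 = 7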